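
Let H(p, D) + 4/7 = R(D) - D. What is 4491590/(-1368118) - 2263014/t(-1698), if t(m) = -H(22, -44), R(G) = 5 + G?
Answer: 10836176037137/21205829 ≈ 5.1100e+5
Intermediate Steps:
H(p, D) = 31/7 (H(p, D) = -4/7 + ((5 + D) - D) = -4/7 + 5 = 31/7)
t(m) = -31/7 (t(m) = -1*31/7 = -31/7)
4491590/(-1368118) - 2263014/t(-1698) = 4491590/(-1368118) - 2263014/(-31/7) = 4491590*(-1/1368118) - 2263014*(-7/31) = -2245795/684059 + 15841098/31 = 10836176037137/21205829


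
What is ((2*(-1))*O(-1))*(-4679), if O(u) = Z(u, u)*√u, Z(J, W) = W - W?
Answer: 0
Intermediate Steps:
Z(J, W) = 0
O(u) = 0 (O(u) = 0*√u = 0)
((2*(-1))*O(-1))*(-4679) = ((2*(-1))*0)*(-4679) = -2*0*(-4679) = 0*(-4679) = 0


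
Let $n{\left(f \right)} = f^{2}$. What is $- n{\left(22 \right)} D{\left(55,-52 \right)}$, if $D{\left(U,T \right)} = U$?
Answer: $-26620$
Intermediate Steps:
$- n{\left(22 \right)} D{\left(55,-52 \right)} = - 22^{2} \cdot 55 = - 484 \cdot 55 = \left(-1\right) 26620 = -26620$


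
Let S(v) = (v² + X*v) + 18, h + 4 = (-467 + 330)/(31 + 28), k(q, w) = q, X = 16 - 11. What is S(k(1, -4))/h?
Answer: -1416/373 ≈ -3.7962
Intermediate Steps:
X = 5
h = -373/59 (h = -4 + (-467 + 330)/(31 + 28) = -4 - 137/59 = -373/59 ≈ -6.3220)
S(v) = 18 + v² + 5*v (S(v) = (v² + 5*v) + 18 = 18 + v² + 5*v)
S(k(1, -4))/h = (18 + 1² + 5*1)/(-373/59) = (18 + 1 + 5)*(-59/373) = 24*(-59/373) = -1416/373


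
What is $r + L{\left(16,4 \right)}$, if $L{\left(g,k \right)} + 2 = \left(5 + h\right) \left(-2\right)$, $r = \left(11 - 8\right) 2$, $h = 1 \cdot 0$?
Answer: $-6$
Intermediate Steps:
$h = 0$
$r = 6$ ($r = 3 \cdot 2 = 6$)
$L{\left(g,k \right)} = -12$ ($L{\left(g,k \right)} = -2 + \left(5 + 0\right) \left(-2\right) = -2 + 5 \left(-2\right) = -2 - 10 = -12$)
$r + L{\left(16,4 \right)} = 6 - 12 = -6$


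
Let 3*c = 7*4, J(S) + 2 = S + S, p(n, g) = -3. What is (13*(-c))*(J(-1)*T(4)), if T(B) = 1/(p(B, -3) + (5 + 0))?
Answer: 728/3 ≈ 242.67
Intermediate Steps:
J(S) = -2 + 2*S (J(S) = -2 + (S + S) = -2 + 2*S)
c = 28/3 (c = (7*4)/3 = (1/3)*28 = 28/3 ≈ 9.3333)
T(B) = 1/2 (T(B) = 1/(-3 + (5 + 0)) = 1/(-3 + 5) = 1/2)
(13*(-c))*(J(-1)*T(4)) = (13*(-1*28/3))*((-2 + 2*(-1))*(1/2)) = (13*(-28/3))*((-2 - 2)*(1/2)) = -(-1456)/(3*2) = -364/3*(-2) = 728/3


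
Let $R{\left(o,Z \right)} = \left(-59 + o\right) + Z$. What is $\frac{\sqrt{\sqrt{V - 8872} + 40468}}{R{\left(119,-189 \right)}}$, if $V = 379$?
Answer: $- \frac{\sqrt{40468 + i \sqrt{8493}}}{129} \approx -1.5594 - 0.0017756 i$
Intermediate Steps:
$R{\left(o,Z \right)} = -59 + Z + o$
$\frac{\sqrt{\sqrt{V - 8872} + 40468}}{R{\left(119,-189 \right)}} = \frac{\sqrt{\sqrt{379 - 8872} + 40468}}{-59 - 189 + 119} = \frac{\sqrt{\sqrt{-8493} + 40468}}{-129} = \sqrt{i \sqrt{8493} + 40468} \left(- \frac{1}{129}\right) = \sqrt{40468 + i \sqrt{8493}} \left(- \frac{1}{129}\right) = - \frac{\sqrt{40468 + i \sqrt{8493}}}{129}$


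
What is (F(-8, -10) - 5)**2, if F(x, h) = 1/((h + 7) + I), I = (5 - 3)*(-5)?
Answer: 4356/169 ≈ 25.775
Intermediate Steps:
I = -10 (I = 2*(-5) = -10)
F(x, h) = 1/(-3 + h) (F(x, h) = 1/((h + 7) - 10) = 1/((7 + h) - 10) = 1/(-3 + h))
(F(-8, -10) - 5)**2 = (1/(-3 - 10) - 5)**2 = (1/(-13) - 5)**2 = (-1/13 - 5)**2 = (-66/13)**2 = 4356/169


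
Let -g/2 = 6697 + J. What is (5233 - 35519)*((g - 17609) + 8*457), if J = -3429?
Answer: 620529854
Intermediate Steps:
g = -6536 (g = -2*(6697 - 3429) = -2*3268 = -6536)
(5233 - 35519)*((g - 17609) + 8*457) = (5233 - 35519)*((-6536 - 17609) + 8*457) = -30286*(-24145 + 3656) = -30286*(-20489) = 620529854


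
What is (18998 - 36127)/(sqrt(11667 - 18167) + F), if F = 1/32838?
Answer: 562482102*I/(-I + 328380*sqrt(65)) ≈ -8.0249e-5 + 212.46*I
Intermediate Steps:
F = 1/32838 ≈ 3.0453e-5
(18998 - 36127)/(sqrt(11667 - 18167) + F) = (18998 - 36127)/(sqrt(11667 - 18167) + 1/32838) = -17129/(sqrt(-6500) + 1/32838) = -17129/(10*I*sqrt(65) + 1/32838) = -17129/(1/32838 + 10*I*sqrt(65))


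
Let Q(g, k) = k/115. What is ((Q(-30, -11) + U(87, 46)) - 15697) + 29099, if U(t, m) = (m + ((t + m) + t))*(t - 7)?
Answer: 3988419/115 ≈ 34682.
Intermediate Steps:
U(t, m) = (-7 + t)*(2*m + 2*t) (U(t, m) = (m + ((m + t) + t))*(-7 + t) = (m + (m + 2*t))*(-7 + t) = (2*m + 2*t)*(-7 + t) = (-7 + t)*(2*m + 2*t))
Q(g, k) = k/115 (Q(g, k) = k*(1/115) = k/115)
((Q(-30, -11) + U(87, 46)) - 15697) + 29099 = (((1/115)*(-11) + (-14*46 - 14*87 + 2*87² + 2*46*87)) - 15697) + 29099 = ((-11/115 + (-644 - 1218 + 2*7569 + 8004)) - 15697) + 29099 = ((-11/115 + (-644 - 1218 + 15138 + 8004)) - 15697) + 29099 = ((-11/115 + 21280) - 15697) + 29099 = (2447189/115 - 15697) + 29099 = 642034/115 + 29099 = 3988419/115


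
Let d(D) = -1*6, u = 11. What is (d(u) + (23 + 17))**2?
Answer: 1156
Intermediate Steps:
d(D) = -6
(d(u) + (23 + 17))**2 = (-6 + (23 + 17))**2 = (-6 + 40)**2 = 34**2 = 1156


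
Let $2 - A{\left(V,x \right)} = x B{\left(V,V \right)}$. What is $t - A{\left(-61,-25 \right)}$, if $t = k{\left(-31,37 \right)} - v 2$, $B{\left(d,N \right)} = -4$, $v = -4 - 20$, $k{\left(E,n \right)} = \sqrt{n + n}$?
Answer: $146 + \sqrt{74} \approx 154.6$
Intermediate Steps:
$k{\left(E,n \right)} = \sqrt{2} \sqrt{n}$ ($k{\left(E,n \right)} = \sqrt{2 n} = \sqrt{2} \sqrt{n}$)
$v = -24$ ($v = -4 - 20 = -24$)
$A{\left(V,x \right)} = 2 + 4 x$ ($A{\left(V,x \right)} = 2 - x \left(-4\right) = 2 - - 4 x = 2 + 4 x$)
$t = 48 + \sqrt{74}$ ($t = \sqrt{2} \sqrt{37} - \left(-24\right) 2 = \sqrt{74} - -48 = \sqrt{74} + 48 = 48 + \sqrt{74} \approx 56.602$)
$t - A{\left(-61,-25 \right)} = \left(48 + \sqrt{74}\right) - \left(2 + 4 \left(-25\right)\right) = \left(48 + \sqrt{74}\right) - \left(2 - 100\right) = \left(48 + \sqrt{74}\right) - -98 = \left(48 + \sqrt{74}\right) + 98 = 146 + \sqrt{74}$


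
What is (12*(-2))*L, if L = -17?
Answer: 408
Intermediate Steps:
(12*(-2))*L = (12*(-2))*(-17) = -24*(-17) = 408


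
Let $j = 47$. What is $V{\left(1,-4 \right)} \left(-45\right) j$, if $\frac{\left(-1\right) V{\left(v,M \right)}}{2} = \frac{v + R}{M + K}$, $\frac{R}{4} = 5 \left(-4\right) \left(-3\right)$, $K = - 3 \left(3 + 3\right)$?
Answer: $- \frac{509715}{11} \approx -46338.0$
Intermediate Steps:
$K = -18$ ($K = \left(-3\right) 6 = -18$)
$R = 240$ ($R = 4 \cdot 5 \left(-4\right) \left(-3\right) = 4 \left(\left(-20\right) \left(-3\right)\right) = 4 \cdot 60 = 240$)
$V{\left(v,M \right)} = - \frac{2 \left(240 + v\right)}{-18 + M}$ ($V{\left(v,M \right)} = - 2 \frac{v + 240}{M - 18} = - 2 \frac{240 + v}{-18 + M} = - \frac{2 \left(240 + v\right)}{-18 + M}$)
$V{\left(1,-4 \right)} \left(-45\right) j = \frac{2 \left(-240 - 1\right)}{-18 - 4} \left(-45\right) 47 = \frac{2 \left(-240 - 1\right)}{-22} \left(-45\right) 47 = 2 \left(- \frac{1}{22}\right) \left(-241\right) \left(-45\right) 47 = \frac{241}{11} \left(-45\right) 47 = \left(- \frac{10845}{11}\right) 47 = - \frac{509715}{11}$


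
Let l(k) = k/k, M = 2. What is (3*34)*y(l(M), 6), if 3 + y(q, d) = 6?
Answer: 306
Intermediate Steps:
l(k) = 1
y(q, d) = 3 (y(q, d) = -3 + 6 = 3)
(3*34)*y(l(M), 6) = (3*34)*3 = 102*3 = 306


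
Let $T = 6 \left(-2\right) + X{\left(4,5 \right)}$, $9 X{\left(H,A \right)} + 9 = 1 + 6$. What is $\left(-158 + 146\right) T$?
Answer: $\frac{440}{3} \approx 146.67$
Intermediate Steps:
$X{\left(H,A \right)} = - \frac{2}{9}$ ($X{\left(H,A \right)} = -1 + \frac{1 + 6}{9} = -1 + \frac{1}{9} \cdot 7 = -1 + \frac{7}{9} = - \frac{2}{9}$)
$T = - \frac{110}{9}$ ($T = 6 \left(-2\right) - \frac{2}{9} = -12 - \frac{2}{9} = - \frac{110}{9} \approx -12.222$)
$\left(-158 + 146\right) T = \left(-158 + 146\right) \left(- \frac{110}{9}\right) = \left(-12\right) \left(- \frac{110}{9}\right) = \frac{440}{3}$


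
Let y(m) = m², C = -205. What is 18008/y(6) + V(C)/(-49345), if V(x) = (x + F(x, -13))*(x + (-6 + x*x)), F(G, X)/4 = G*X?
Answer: -742467428/88821 ≈ -8359.1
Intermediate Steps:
F(G, X) = 4*G*X (F(G, X) = 4*(G*X) = 4*G*X)
V(x) = -51*x*(-6 + x + x²) (V(x) = (x + 4*x*(-13))*(x + (-6 + x*x)) = (x - 52*x)*(x + (-6 + x²)) = (-51*x)*(-6 + x + x²) = -51*x*(-6 + x + x²))
18008/y(6) + V(C)/(-49345) = 18008/(6²) + (51*(-205)*(6 - 1*(-205) - 1*(-205)²))/(-49345) = 18008/36 + (51*(-205)*(6 + 205 - 1*42025))*(-1/49345) = 18008*(1/36) + (51*(-205)*(6 + 205 - 42025))*(-1/49345) = 4502/9 + (51*(-205)*(-41814))*(-1/49345) = 4502/9 + 437165370*(-1/49345) = 4502/9 - 87433074/9869 = -742467428/88821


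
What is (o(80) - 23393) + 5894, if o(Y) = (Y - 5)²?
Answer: -11874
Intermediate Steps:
o(Y) = (-5 + Y)²
(o(80) - 23393) + 5894 = ((-5 + 80)² - 23393) + 5894 = (75² - 23393) + 5894 = (5625 - 23393) + 5894 = -17768 + 5894 = -11874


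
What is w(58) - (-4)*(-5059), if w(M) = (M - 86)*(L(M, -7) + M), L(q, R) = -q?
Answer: -20236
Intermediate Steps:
w(M) = 0 (w(M) = (M - 86)*(-M + M) = (-86 + M)*0 = 0)
w(58) - (-4)*(-5059) = 0 - (-4)*(-5059) = 0 - 1*20236 = 0 - 20236 = -20236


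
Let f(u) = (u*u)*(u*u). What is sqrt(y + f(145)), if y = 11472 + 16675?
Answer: 2*sqrt(110519693) ≈ 21026.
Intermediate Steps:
f(u) = u**4 (f(u) = u**2*u**2 = u**4)
y = 28147
sqrt(y + f(145)) = sqrt(28147 + 145**4) = sqrt(28147 + 442050625) = sqrt(442078772) = 2*sqrt(110519693)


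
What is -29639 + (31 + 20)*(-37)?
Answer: -31526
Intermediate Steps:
-29639 + (31 + 20)*(-37) = -29639 + 51*(-37) = -29639 - 1887 = -31526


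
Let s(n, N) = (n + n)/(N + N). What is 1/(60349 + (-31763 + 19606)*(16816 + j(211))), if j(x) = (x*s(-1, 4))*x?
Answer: -4/276245255 ≈ -1.4480e-8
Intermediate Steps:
s(n, N) = n/N (s(n, N) = (2*n)/((2*N)) = (2*n)*(1/(2*N)) = n/N)
j(x) = -x²/4 (j(x) = (x*(-1/4))*x = (x*(-1*¼))*x = (x*(-¼))*x = (-x/4)*x = -x²/4)
1/(60349 + (-31763 + 19606)*(16816 + j(211))) = 1/(60349 + (-31763 + 19606)*(16816 - ¼*211²)) = 1/(60349 - 12157*(16816 - ¼*44521)) = 1/(60349 - 12157*(16816 - 44521/4)) = 1/(60349 - 12157*22743/4) = 1/(60349 - 276486651/4) = 1/(-276245255/4) = -4/276245255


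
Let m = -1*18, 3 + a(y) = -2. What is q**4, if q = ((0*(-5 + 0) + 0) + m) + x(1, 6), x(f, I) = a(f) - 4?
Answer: 531441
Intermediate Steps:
a(y) = -5 (a(y) = -3 - 2 = -5)
m = -18
x(f, I) = -9 (x(f, I) = -5 - 4 = -9)
q = -27 (q = ((0*(-5 + 0) + 0) - 18) - 9 = ((0*(-5) + 0) - 18) - 9 = ((0 + 0) - 18) - 9 = (0 - 18) - 9 = -18 - 9 = -27)
q**4 = (-27)**4 = 531441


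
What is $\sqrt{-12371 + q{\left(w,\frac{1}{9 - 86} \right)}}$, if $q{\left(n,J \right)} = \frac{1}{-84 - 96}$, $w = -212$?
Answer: $\frac{i \sqrt{11133905}}{30} \approx 111.22 i$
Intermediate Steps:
$q{\left(n,J \right)} = - \frac{1}{180}$ ($q{\left(n,J \right)} = \frac{1}{-180} = - \frac{1}{180}$)
$\sqrt{-12371 + q{\left(w,\frac{1}{9 - 86} \right)}} = \sqrt{-12371 - \frac{1}{180}} = \sqrt{- \frac{2226781}{180}} = \frac{i \sqrt{11133905}}{30}$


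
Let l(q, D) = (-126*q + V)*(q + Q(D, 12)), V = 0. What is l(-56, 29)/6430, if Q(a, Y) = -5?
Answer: -215208/3215 ≈ -66.939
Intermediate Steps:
l(q, D) = -126*q*(-5 + q) (l(q, D) = (-126*q + 0)*(q - 5) = (-126*q)*(-5 + q) = -126*q*(-5 + q))
l(-56, 29)/6430 = (126*(-56)*(5 - 1*(-56)))/6430 = (126*(-56)*(5 + 56))*(1/6430) = (126*(-56)*61)*(1/6430) = -430416*1/6430 = -215208/3215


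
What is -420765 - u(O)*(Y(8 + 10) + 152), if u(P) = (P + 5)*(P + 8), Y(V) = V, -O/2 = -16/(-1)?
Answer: -530925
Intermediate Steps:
O = -32 (O = -(-32)/(-1) = -(-32)*(-1) = -2*16 = -32)
u(P) = (5 + P)*(8 + P)
-420765 - u(O)*(Y(8 + 10) + 152) = -420765 - (40 + (-32)² + 13*(-32))*((8 + 10) + 152) = -420765 - (40 + 1024 - 416)*(18 + 152) = -420765 - 648*170 = -420765 - 1*110160 = -420765 - 110160 = -530925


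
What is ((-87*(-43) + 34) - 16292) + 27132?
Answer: 14615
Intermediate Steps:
((-87*(-43) + 34) - 16292) + 27132 = ((3741 + 34) - 16292) + 27132 = (3775 - 16292) + 27132 = -12517 + 27132 = 14615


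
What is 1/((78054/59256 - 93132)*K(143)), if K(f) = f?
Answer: -9876/131525483089 ≈ -7.5088e-8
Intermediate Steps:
1/((78054/59256 - 93132)*K(143)) = 1/(78054/59256 - 93132*143) = (1/143)/(78054*(1/59256) - 93132) = (1/143)/(13009/9876 - 93132) = (1/143)/(-919758623/9876) = -9876/919758623*1/143 = -9876/131525483089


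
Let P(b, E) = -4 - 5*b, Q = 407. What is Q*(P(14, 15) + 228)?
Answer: 62678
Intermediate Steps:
Q*(P(14, 15) + 228) = 407*((-4 - 5*14) + 228) = 407*((-4 - 70) + 228) = 407*(-74 + 228) = 407*154 = 62678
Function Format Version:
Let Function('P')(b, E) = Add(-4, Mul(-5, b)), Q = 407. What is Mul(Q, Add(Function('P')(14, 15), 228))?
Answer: 62678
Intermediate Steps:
Mul(Q, Add(Function('P')(14, 15), 228)) = Mul(407, Add(Add(-4, Mul(-5, 14)), 228)) = Mul(407, Add(Add(-4, -70), 228)) = Mul(407, Add(-74, 228)) = Mul(407, 154) = 62678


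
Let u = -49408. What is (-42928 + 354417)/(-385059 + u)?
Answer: -311489/434467 ≈ -0.71694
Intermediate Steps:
(-42928 + 354417)/(-385059 + u) = (-42928 + 354417)/(-385059 - 49408) = 311489/(-434467) = 311489*(-1/434467) = -311489/434467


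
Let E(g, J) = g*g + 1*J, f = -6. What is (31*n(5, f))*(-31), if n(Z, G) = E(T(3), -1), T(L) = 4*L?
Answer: -137423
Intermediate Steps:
E(g, J) = J + g² (E(g, J) = g² + J = J + g²)
n(Z, G) = 143 (n(Z, G) = -1 + (4*3)² = -1 + 12² = -1 + 144 = 143)
(31*n(5, f))*(-31) = (31*143)*(-31) = 4433*(-31) = -137423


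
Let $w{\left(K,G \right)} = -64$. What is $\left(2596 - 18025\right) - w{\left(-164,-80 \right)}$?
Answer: $-15365$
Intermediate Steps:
$\left(2596 - 18025\right) - w{\left(-164,-80 \right)} = \left(2596 - 18025\right) - -64 = -15429 + 64 = -15365$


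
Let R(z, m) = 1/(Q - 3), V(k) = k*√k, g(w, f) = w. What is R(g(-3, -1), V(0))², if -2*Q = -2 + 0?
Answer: ¼ ≈ 0.25000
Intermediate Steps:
V(k) = k^(3/2)
Q = 1 (Q = -(-2 + 0)/2 = -½*(-2) = 1)
R(z, m) = -½ (R(z, m) = 1/(1 - 3) = 1/(-2) = -½)
R(g(-3, -1), V(0))² = (-½)² = ¼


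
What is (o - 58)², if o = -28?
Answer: 7396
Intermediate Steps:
(o - 58)² = (-28 - 58)² = (-86)² = 7396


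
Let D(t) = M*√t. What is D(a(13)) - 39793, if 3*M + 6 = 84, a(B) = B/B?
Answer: -39767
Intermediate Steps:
a(B) = 1
M = 26 (M = -2 + (⅓)*84 = -2 + 28 = 26)
D(t) = 26*√t
D(a(13)) - 39793 = 26*√1 - 39793 = 26*1 - 39793 = 26 - 39793 = -39767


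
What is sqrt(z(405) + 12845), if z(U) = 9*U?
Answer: sqrt(16490) ≈ 128.41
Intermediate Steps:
sqrt(z(405) + 12845) = sqrt(9*405 + 12845) = sqrt(3645 + 12845) = sqrt(16490)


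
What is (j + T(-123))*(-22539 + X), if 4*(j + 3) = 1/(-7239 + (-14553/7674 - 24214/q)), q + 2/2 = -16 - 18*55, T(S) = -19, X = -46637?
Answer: 28291537095034252/18589929079 ≈ 1.5219e+6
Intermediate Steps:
q = -1007 (q = -1 + (-16 - 18*55) = -1 + (-16 - 990) = -1 - 1006 = -1007)
j = -111540862427/37179858158 (j = -3 + 1/(4*(-7239 + (-14553/7674 - 24214/(-1007)))) = -3 + 1/(4*(-7239 + (-14553*1/7674 - 24214*(-1/1007)))) = -3 + 1/(4*(-7239 + (-4851/2558 + 24214/1007))) = -3 + 1/(4*(-7239 + 57054455/2575906)) = -3 + 1/(4*(-18589929079/2575906)) = -3 + (¼)*(-2575906/18589929079) = -3 - 1287953/37179858158 = -111540862427/37179858158 ≈ -3.0000)
(j + T(-123))*(-22539 + X) = (-111540862427/37179858158 - 19)*(-22539 - 46637) = -817958167429/37179858158*(-69176) = 28291537095034252/18589929079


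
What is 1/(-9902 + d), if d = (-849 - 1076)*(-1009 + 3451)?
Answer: -1/4710752 ≈ -2.1228e-7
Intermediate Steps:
d = -4700850 (d = -1925*2442 = -4700850)
1/(-9902 + d) = 1/(-9902 - 4700850) = 1/(-4710752) = -1/4710752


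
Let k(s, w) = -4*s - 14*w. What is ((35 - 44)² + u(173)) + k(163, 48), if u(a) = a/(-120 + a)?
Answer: -65706/53 ≈ -1239.7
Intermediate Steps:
k(s, w) = -14*w - 4*s
u(a) = a/(-120 + a)
((35 - 44)² + u(173)) + k(163, 48) = ((35 - 44)² + 173/(-120 + 173)) + (-14*48 - 4*163) = ((-9)² + 173/53) + (-672 - 652) = (81 + 173*(1/53)) - 1324 = (81 + 173/53) - 1324 = 4466/53 - 1324 = -65706/53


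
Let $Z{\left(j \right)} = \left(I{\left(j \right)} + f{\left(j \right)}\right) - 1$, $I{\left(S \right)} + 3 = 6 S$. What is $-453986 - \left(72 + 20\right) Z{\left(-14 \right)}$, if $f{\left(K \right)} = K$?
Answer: $-444602$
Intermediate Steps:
$I{\left(S \right)} = -3 + 6 S$
$Z{\left(j \right)} = -4 + 7 j$ ($Z{\left(j \right)} = \left(\left(-3 + 6 j\right) + j\right) - 1 = \left(-3 + 7 j\right) - 1 = -4 + 7 j$)
$-453986 - \left(72 + 20\right) Z{\left(-14 \right)} = -453986 - \left(72 + 20\right) \left(-4 + 7 \left(-14\right)\right) = -453986 - 92 \left(-4 - 98\right) = -453986 - 92 \left(-102\right) = -453986 - -9384 = -453986 + 9384 = -444602$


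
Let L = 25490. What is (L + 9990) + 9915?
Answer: 45395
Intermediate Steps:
(L + 9990) + 9915 = (25490 + 9990) + 9915 = 35480 + 9915 = 45395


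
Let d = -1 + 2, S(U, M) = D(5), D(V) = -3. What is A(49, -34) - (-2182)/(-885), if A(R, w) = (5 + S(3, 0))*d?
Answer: -412/885 ≈ -0.46554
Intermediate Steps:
S(U, M) = -3
d = 1
A(R, w) = 2 (A(R, w) = (5 - 3)*1 = 2*1 = 2)
A(49, -34) - (-2182)/(-885) = 2 - (-2182)/(-885) = 2 - (-2182)*(-1)/885 = 2 - 1*2182/885 = 2 - 2182/885 = -412/885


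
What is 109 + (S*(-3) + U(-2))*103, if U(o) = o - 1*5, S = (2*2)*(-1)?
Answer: 624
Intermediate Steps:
S = -4 (S = 4*(-1) = -4)
U(o) = -5 + o (U(o) = o - 5 = -5 + o)
109 + (S*(-3) + U(-2))*103 = 109 + (-4*(-3) + (-5 - 2))*103 = 109 + (12 - 7)*103 = 109 + 5*103 = 109 + 515 = 624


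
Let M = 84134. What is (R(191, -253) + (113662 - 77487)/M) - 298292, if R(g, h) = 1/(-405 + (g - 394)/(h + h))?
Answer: -5137923613550635/17224501418 ≈ -2.9829e+5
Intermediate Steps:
R(g, h) = 1/(-405 + (-394 + g)/(2*h)) (R(g, h) = 1/(-405 + (-394 + g)/((2*h))) = 1/(-405 + (-394 + g)*(1/(2*h))) = 1/(-405 + (-394 + g)/(2*h)))
(R(191, -253) + (113662 - 77487)/M) - 298292 = (2*(-253)/(-394 + 191 - 810*(-253)) + (113662 - 77487)/84134) - 298292 = (2*(-253)/(-394 + 191 + 204930) + 36175*(1/84134)) - 298292 = (2*(-253)/204727 + 36175/84134) - 298292 = (2*(-253)*(1/204727) + 36175/84134) - 298292 = (-506/204727 + 36175/84134) - 298292 = 7363427421/17224501418 - 298292 = -5137923613550635/17224501418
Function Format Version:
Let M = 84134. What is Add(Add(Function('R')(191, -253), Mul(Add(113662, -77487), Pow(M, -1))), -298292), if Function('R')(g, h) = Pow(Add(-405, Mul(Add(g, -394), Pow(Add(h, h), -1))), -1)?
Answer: Rational(-5137923613550635, 17224501418) ≈ -2.9829e+5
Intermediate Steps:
Function('R')(g, h) = Pow(Add(-405, Mul(Rational(1, 2), Pow(h, -1), Add(-394, g))), -1) (Function('R')(g, h) = Pow(Add(-405, Mul(Add(-394, g), Pow(Mul(2, h), -1))), -1) = Pow(Add(-405, Mul(Add(-394, g), Mul(Rational(1, 2), Pow(h, -1)))), -1) = Pow(Add(-405, Mul(Rational(1, 2), Pow(h, -1), Add(-394, g))), -1))
Add(Add(Function('R')(191, -253), Mul(Add(113662, -77487), Pow(M, -1))), -298292) = Add(Add(Mul(2, -253, Pow(Add(-394, 191, Mul(-810, -253)), -1)), Mul(Add(113662, -77487), Pow(84134, -1))), -298292) = Add(Add(Mul(2, -253, Pow(Add(-394, 191, 204930), -1)), Mul(36175, Rational(1, 84134))), -298292) = Add(Add(Mul(2, -253, Pow(204727, -1)), Rational(36175, 84134)), -298292) = Add(Add(Mul(2, -253, Rational(1, 204727)), Rational(36175, 84134)), -298292) = Add(Add(Rational(-506, 204727), Rational(36175, 84134)), -298292) = Add(Rational(7363427421, 17224501418), -298292) = Rational(-5137923613550635, 17224501418)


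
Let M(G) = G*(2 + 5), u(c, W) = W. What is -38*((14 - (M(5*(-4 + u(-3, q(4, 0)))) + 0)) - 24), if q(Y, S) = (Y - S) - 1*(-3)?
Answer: 4370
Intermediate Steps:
q(Y, S) = 3 + Y - S (q(Y, S) = (Y - S) + 3 = 3 + Y - S)
M(G) = 7*G (M(G) = G*7 = 7*G)
-38*((14 - (M(5*(-4 + u(-3, q(4, 0)))) + 0)) - 24) = -38*((14 - (7*(5*(-4 + (3 + 4 - 1*0))) + 0)) - 24) = -38*((14 - (7*(5*(-4 + (3 + 4 + 0))) + 0)) - 24) = -38*((14 - (7*(5*(-4 + 7)) + 0)) - 24) = -38*((14 - (7*(5*3) + 0)) - 24) = -38*((14 - (7*15 + 0)) - 24) = -38*((14 - (105 + 0)) - 24) = -38*((14 - 1*105) - 24) = -38*((14 - 105) - 24) = -38*(-91 - 24) = -38*(-115) = 4370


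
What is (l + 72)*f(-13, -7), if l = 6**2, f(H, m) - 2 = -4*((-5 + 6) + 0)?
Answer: -216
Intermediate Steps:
f(H, m) = -2 (f(H, m) = 2 - 4*((-5 + 6) + 0) = 2 - 4*(1 + 0) = 2 - 4*1 = 2 - 4 = -2)
l = 36
(l + 72)*f(-13, -7) = (36 + 72)*(-2) = 108*(-2) = -216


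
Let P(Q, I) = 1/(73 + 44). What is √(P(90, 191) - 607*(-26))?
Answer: √24004435/39 ≈ 125.63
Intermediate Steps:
P(Q, I) = 1/117
√(P(90, 191) - 607*(-26)) = √(1/117 - 607*(-26)) = √(1/117 + 15782) = √(1846495/117) = √24004435/39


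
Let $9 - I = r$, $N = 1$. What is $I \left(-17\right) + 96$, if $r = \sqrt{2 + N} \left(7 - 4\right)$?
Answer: $-57 + 51 \sqrt{3} \approx 31.335$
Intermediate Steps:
$r = 3 \sqrt{3}$ ($r = \sqrt{2 + 1} \left(7 - 4\right) = \sqrt{3} \cdot 3 = 3 \sqrt{3} \approx 5.1962$)
$I = 9 - 3 \sqrt{3} \approx 3.8038$
$I \left(-17\right) + 96 = \left(9 - 3 \sqrt{3}\right) \left(-17\right) + 96 = \left(-153 + 51 \sqrt{3}\right) + 96 = -57 + 51 \sqrt{3}$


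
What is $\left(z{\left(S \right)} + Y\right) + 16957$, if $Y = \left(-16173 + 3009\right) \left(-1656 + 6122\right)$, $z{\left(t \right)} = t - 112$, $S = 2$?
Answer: $-58773577$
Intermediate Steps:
$z{\left(t \right)} = -112 + t$
$Y = -58790424$ ($Y = \left(-13164\right) 4466 = -58790424$)
$\left(z{\left(S \right)} + Y\right) + 16957 = \left(\left(-112 + 2\right) - 58790424\right) + 16957 = \left(-110 - 58790424\right) + 16957 = -58790534 + 16957 = -58773577$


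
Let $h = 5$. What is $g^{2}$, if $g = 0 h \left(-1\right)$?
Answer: $0$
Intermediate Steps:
$g = 0$ ($g = 0 \cdot 5 \left(-1\right) = 0 \left(-1\right) = 0$)
$g^{2} = 0^{2} = 0$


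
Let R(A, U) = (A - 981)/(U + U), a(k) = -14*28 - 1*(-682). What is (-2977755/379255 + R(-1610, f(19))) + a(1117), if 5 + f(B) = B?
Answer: 402704751/2123828 ≈ 189.61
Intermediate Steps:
a(k) = 290 (a(k) = -392 + 682 = 290)
f(B) = -5 + B
R(A, U) = (-981 + A)/(2*U) (R(A, U) = (-981 + A)/((2*U)) = (-981 + A)*(1/(2*U)) = (-981 + A)/(2*U))
(-2977755/379255 + R(-1610, f(19))) + a(1117) = (-2977755/379255 + (-981 - 1610)/(2*(-5 + 19))) + 290 = (-2977755*1/379255 + (½)*(-2591)/14) + 290 = (-595551/75851 + (½)*(1/14)*(-2591)) + 290 = (-595551/75851 - 2591/28) + 290 = -213205369/2123828 + 290 = 402704751/2123828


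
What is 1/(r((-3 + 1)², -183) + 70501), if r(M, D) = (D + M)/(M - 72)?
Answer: 68/4794247 ≈ 1.4184e-5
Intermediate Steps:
r(M, D) = (D + M)/(-72 + M)
1/(r((-3 + 1)², -183) + 70501) = 1/((-183 + (-3 + 1)²)/(-72 + (-3 + 1)²) + 70501) = 1/((-183 + (-2)²)/(-72 + (-2)²) + 70501) = 1/((-183 + 4)/(-72 + 4) + 70501) = 1/(-179/(-68) + 70501) = 1/(-1/68*(-179) + 70501) = 1/(179/68 + 70501) = 1/(4794247/68) = 68/4794247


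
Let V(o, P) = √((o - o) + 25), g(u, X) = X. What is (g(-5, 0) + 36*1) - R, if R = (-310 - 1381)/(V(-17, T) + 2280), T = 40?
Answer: 83951/2285 ≈ 36.740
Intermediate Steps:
V(o, P) = 5 (V(o, P) = √(0 + 25) = √25 = 5)
R = -1691/2285 (R = (-310 - 1381)/(5 + 2280) = -1691/2285 ≈ -0.74004)
(g(-5, 0) + 36*1) - R = (0 + 36*1) - 1*(-1691/2285) = (0 + 36) + 1691/2285 = 36 + 1691/2285 = 83951/2285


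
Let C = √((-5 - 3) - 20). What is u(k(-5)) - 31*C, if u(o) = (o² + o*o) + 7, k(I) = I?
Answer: 57 - 62*I*√7 ≈ 57.0 - 164.04*I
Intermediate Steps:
u(o) = 7 + 2*o² (u(o) = (o² + o²) + 7 = 2*o² + 7 = 7 + 2*o²)
C = 2*I*√7 (C = √(-8 - 20) = √(-28) = 2*I*√7 ≈ 5.2915*I)
u(k(-5)) - 31*C = (7 + 2*(-5)²) - 62*I*√7 = (7 + 2*25) - 62*I*√7 = (7 + 50) - 62*I*√7 = 57 - 62*I*√7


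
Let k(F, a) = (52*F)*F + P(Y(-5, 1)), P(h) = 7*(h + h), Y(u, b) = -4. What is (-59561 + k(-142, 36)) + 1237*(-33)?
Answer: 948090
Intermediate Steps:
P(h) = 14*h (P(h) = 7*(2*h) = 14*h)
k(F, a) = -56 + 52*F**2 (k(F, a) = (52*F)*F + 14*(-4) = 52*F**2 - 56 = -56 + 52*F**2)
(-59561 + k(-142, 36)) + 1237*(-33) = (-59561 + (-56 + 52*(-142)**2)) + 1237*(-33) = (-59561 + (-56 + 52*20164)) - 40821 = (-59561 + (-56 + 1048528)) - 40821 = (-59561 + 1048472) - 40821 = 988911 - 40821 = 948090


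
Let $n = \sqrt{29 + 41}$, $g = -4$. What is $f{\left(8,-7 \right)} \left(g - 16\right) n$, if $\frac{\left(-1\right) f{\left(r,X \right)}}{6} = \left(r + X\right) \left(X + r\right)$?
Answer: $120 \sqrt{70} \approx 1004.0$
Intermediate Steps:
$f{\left(r,X \right)} = - 6 \left(X + r\right)^{2}$ ($f{\left(r,X \right)} = - 6 \left(r + X\right) \left(X + r\right) = - 6 \left(X + r\right) \left(X + r\right) = - 6 \left(X + r\right)^{2}$)
$n = \sqrt{70} \approx 8.3666$
$f{\left(8,-7 \right)} \left(g - 16\right) n = - 6 \left(-7 + 8\right)^{2} \left(-4 - 16\right) \sqrt{70} = - 6 \cdot 1^{2} \left(-4 - 16\right) \sqrt{70} = \left(-6\right) 1 \left(-20\right) \sqrt{70} = \left(-6\right) \left(-20\right) \sqrt{70} = 120 \sqrt{70}$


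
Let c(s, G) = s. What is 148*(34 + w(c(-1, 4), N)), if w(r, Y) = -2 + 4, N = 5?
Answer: 5328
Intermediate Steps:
w(r, Y) = 2
148*(34 + w(c(-1, 4), N)) = 148*(34 + 2) = 148*36 = 5328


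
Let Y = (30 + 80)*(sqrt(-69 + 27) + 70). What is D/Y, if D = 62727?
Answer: 62727/7766 - 8961*I*sqrt(42)/77660 ≈ 8.0771 - 0.7478*I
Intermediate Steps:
Y = 7700 + 110*I*sqrt(42) (Y = 110*(sqrt(-42) + 70) = 110*(I*sqrt(42) + 70) = 110*(70 + I*sqrt(42)) = 7700 + 110*I*sqrt(42) ≈ 7700.0 + 712.88*I)
D/Y = 62727/(7700 + 110*I*sqrt(42))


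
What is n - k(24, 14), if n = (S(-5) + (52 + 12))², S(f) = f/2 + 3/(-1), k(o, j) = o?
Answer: 13593/4 ≈ 3398.3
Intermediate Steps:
S(f) = -3 + f/2 (S(f) = f*(½) + 3*(-1) = f/2 - 3 = -3 + f/2)
n = 13689/4 (n = ((-3 + (½)*(-5)) + (52 + 12))² = ((-3 - 5/2) + 64)² = (-11/2 + 64)² = (117/2)² = 13689/4 ≈ 3422.3)
n - k(24, 14) = 13689/4 - 1*24 = 13689/4 - 24 = 13593/4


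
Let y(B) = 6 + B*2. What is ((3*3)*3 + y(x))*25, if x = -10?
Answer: 325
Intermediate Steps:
y(B) = 6 + 2*B
((3*3)*3 + y(x))*25 = ((3*3)*3 + (6 + 2*(-10)))*25 = (9*3 + (6 - 20))*25 = (27 - 14)*25 = 13*25 = 325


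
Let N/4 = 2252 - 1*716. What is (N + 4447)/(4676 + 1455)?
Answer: 10591/6131 ≈ 1.7275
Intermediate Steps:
N = 6144 (N = 4*(2252 - 1*716) = 4*(2252 - 716) = 4*1536 = 6144)
(N + 4447)/(4676 + 1455) = (6144 + 4447)/(4676 + 1455) = 10591/6131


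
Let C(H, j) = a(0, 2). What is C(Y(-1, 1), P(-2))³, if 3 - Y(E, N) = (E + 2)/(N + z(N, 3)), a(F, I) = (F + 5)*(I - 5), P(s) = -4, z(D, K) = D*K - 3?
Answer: -3375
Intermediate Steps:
z(D, K) = -3 + D*K
a(F, I) = (-5 + I)*(5 + F) (a(F, I) = (5 + F)*(-5 + I) = (-5 + I)*(5 + F))
Y(E, N) = 3 - (2 + E)/(-3 + 4*N) (Y(E, N) = 3 - (E + 2)/(N + (-3 + N*3)) = 3 - (2 + E)/(N + (-3 + 3*N)) = 3 - (2 + E)/(-3 + 4*N))
C(H, j) = -15 (C(H, j) = -25 - 5*0 + 5*2 + 0*2 = -25 + 0 + 10 + 0 = -15)
C(Y(-1, 1), P(-2))³ = (-15)³ = -3375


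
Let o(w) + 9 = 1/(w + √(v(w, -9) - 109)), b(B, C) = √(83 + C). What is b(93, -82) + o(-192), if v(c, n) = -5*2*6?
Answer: -296456/37033 - 13*I/37033 ≈ -8.0052 - 0.00035104*I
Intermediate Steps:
v(c, n) = -60 (v(c, n) = -10*6 = -60)
o(w) = -9 + 1/(w + 13*I) (o(w) = -9 + 1/(w + √(-60 - 109)) = -9 + 1/(w + √(-169)) = -9 + 1/(w + 13*I))
b(93, -82) + o(-192) = √(83 - 82) + (1 - 117*I - 9*(-192))/(-192 + 13*I) = √1 + ((-192 - 13*I)/37033)*(1 - 117*I + 1728) = 1 + ((-192 - 13*I)/37033)*(1729 - 117*I) = 1 + (-192 - 13*I)*(1729 - 117*I)/37033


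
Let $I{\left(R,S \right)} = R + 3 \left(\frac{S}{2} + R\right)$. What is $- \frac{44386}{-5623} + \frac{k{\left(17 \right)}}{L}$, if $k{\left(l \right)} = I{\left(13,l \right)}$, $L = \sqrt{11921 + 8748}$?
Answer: $\frac{44386}{5623} + \frac{155 \sqrt{20669}}{41338} \approx 8.4327$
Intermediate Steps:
$L = \sqrt{20669} \approx 143.77$
$I{\left(R,S \right)} = 4 R + \frac{3 S}{2}$ ($I{\left(R,S \right)} = R + 3 \left(S \frac{1}{2} + R\right) = R + 3 \left(\frac{S}{2} + R\right) = R + 3 \left(R + \frac{S}{2}\right) = R + \left(3 R + \frac{3 S}{2}\right) = 4 R + \frac{3 S}{2}$)
$k{\left(l \right)} = 52 + \frac{3 l}{2}$ ($k{\left(l \right)} = 4 \cdot 13 + \frac{3 l}{2} = 52 + \frac{3 l}{2}$)
$- \frac{44386}{-5623} + \frac{k{\left(17 \right)}}{L} = - \frac{44386}{-5623} + \frac{52 + \frac{3}{2} \cdot 17}{\sqrt{20669}} = \left(-44386\right) \left(- \frac{1}{5623}\right) + \left(52 + \frac{51}{2}\right) \frac{\sqrt{20669}}{20669} = \frac{44386}{5623} + \frac{155 \frac{\sqrt{20669}}{20669}}{2} = \frac{44386}{5623} + \frac{155 \sqrt{20669}}{41338}$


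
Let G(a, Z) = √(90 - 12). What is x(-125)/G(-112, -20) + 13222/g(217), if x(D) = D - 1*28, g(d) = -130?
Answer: -6611/65 - 51*√78/26 ≈ -119.03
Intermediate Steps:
G(a, Z) = √78
x(D) = -28 + D (x(D) = D - 28 = -28 + D)
x(-125)/G(-112, -20) + 13222/g(217) = (-28 - 125)/(√78) + 13222/(-130) = -51*√78/26 + 13222*(-1/130) = -51*√78/26 - 6611/65 = -6611/65 - 51*√78/26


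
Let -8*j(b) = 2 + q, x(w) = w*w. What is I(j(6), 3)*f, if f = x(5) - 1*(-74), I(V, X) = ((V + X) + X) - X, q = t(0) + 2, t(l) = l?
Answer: 495/2 ≈ 247.50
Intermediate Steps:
q = 2 (q = 0 + 2 = 2)
x(w) = w**2
j(b) = -1/2 (j(b) = -(2 + 2)/8 = -1/8*4 = -1/2)
I(V, X) = V + X (I(V, X) = (V + 2*X) - X = V + X)
f = 99 (f = 5**2 - 1*(-74) = 25 + 74 = 99)
I(j(6), 3)*f = (-1/2 + 3)*99 = (5/2)*99 = 495/2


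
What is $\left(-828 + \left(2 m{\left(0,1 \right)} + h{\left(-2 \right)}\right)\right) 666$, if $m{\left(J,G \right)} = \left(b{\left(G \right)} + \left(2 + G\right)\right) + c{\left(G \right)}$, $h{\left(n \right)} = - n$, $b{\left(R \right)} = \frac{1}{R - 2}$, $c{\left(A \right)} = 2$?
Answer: $-544788$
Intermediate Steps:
$b{\left(R \right)} = \frac{1}{-2 + R}$
$m{\left(J,G \right)} = 4 + G + \frac{1}{-2 + G}$ ($m{\left(J,G \right)} = \left(\frac{1}{-2 + G} + \left(2 + G\right)\right) + 2 = \left(2 + G + \frac{1}{-2 + G}\right) + 2 = 4 + G + \frac{1}{-2 + G}$)
$\left(-828 + \left(2 m{\left(0,1 \right)} + h{\left(-2 \right)}\right)\right) 666 = \left(-828 - \left(-2 - 2 \frac{1 + \left(-2 + 1\right) \left(4 + 1\right)}{-2 + 1}\right)\right) 666 = \left(-828 + \left(2 \frac{1 - 5}{-1} + 2\right)\right) 666 = \left(-828 + \left(2 \left(- (1 - 5)\right) + 2\right)\right) 666 = \left(-828 + \left(2 \left(\left(-1\right) \left(-4\right)\right) + 2\right)\right) 666 = \left(-828 + \left(2 \cdot 4 + 2\right)\right) 666 = \left(-828 + \left(8 + 2\right)\right) 666 = \left(-828 + 10\right) 666 = \left(-818\right) 666 = -544788$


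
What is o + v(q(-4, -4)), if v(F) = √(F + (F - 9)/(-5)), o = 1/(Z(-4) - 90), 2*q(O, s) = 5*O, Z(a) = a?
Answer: -1/94 + I*√155/5 ≈ -0.010638 + 2.49*I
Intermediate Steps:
q(O, s) = 5*O/2 (q(O, s) = (5*O)/2 = 5*O/2)
o = -1/94 (o = 1/(-4 - 90) = 1/(-94) = -1/94 ≈ -0.010638)
v(F) = √(9/5 + 4*F/5) (v(F) = √(F + (-9 + F)*(-⅕)) = √(F + (9/5 - F/5)) = √(9/5 + 4*F/5))
o + v(q(-4, -4)) = -1/94 + √(45 + 20*((5/2)*(-4)))/5 = -1/94 + √(45 + 20*(-10))/5 = -1/94 + √(45 - 200)/5 = -1/94 + √(-155)/5 = -1/94 + (I*√155)/5 = -1/94 + I*√155/5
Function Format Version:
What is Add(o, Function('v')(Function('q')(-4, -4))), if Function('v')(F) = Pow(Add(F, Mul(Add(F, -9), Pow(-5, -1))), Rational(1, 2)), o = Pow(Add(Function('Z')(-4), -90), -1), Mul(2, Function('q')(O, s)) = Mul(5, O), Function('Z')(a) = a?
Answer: Add(Rational(-1, 94), Mul(Rational(1, 5), I, Pow(155, Rational(1, 2)))) ≈ Add(-0.010638, Mul(2.4900, I))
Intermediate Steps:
Function('q')(O, s) = Mul(Rational(5, 2), O) (Function('q')(O, s) = Mul(Rational(1, 2), Mul(5, O)) = Mul(Rational(5, 2), O))
o = Rational(-1, 94) (o = Pow(Add(-4, -90), -1) = Pow(-94, -1) = Rational(-1, 94) ≈ -0.010638)
Function('v')(F) = Pow(Add(Rational(9, 5), Mul(Rational(4, 5), F)), Rational(1, 2)) (Function('v')(F) = Pow(Add(F, Mul(Add(-9, F), Rational(-1, 5))), Rational(1, 2)) = Pow(Add(F, Add(Rational(9, 5), Mul(Rational(-1, 5), F))), Rational(1, 2)) = Pow(Add(Rational(9, 5), Mul(Rational(4, 5), F)), Rational(1, 2)))
Add(o, Function('v')(Function('q')(-4, -4))) = Add(Rational(-1, 94), Mul(Rational(1, 5), Pow(Add(45, Mul(20, Mul(Rational(5, 2), -4))), Rational(1, 2)))) = Add(Rational(-1, 94), Mul(Rational(1, 5), Pow(Add(45, Mul(20, -10)), Rational(1, 2)))) = Add(Rational(-1, 94), Mul(Rational(1, 5), Pow(Add(45, -200), Rational(1, 2)))) = Add(Rational(-1, 94), Mul(Rational(1, 5), Pow(-155, Rational(1, 2)))) = Add(Rational(-1, 94), Mul(Rational(1, 5), Mul(I, Pow(155, Rational(1, 2))))) = Add(Rational(-1, 94), Mul(Rational(1, 5), I, Pow(155, Rational(1, 2))))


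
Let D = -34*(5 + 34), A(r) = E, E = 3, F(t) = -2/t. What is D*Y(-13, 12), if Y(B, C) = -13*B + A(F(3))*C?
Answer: -271830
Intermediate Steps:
A(r) = 3
D = -1326 (D = -34*39 = -1326)
Y(B, C) = -13*B + 3*C
D*Y(-13, 12) = -1326*(-13*(-13) + 3*12) = -1326*(169 + 36) = -1326*205 = -271830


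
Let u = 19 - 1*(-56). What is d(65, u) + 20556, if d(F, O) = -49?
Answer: 20507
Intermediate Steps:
u = 75 (u = 19 + 56 = 75)
d(65, u) + 20556 = -49 + 20556 = 20507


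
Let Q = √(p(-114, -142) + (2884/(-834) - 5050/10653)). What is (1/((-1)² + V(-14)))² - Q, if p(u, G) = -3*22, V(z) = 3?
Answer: 1/16 - I*√153338033958438/1480767 ≈ 0.0625 - 8.3625*I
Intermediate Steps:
p(u, G) = -66
Q = I*√153338033958438/1480767 (Q = √(-66 + (2884/(-834) - 5050/10653)) = √(-66 + (2884*(-1/834) - 5050*1/10653)) = √(-66 + (-1442/417 - 5050/10653)) = √(-66 - 5822492/1480767) = √(-103553114/1480767) = I*√153338033958438/1480767 ≈ 8.3625*I)
(1/((-1)² + V(-14)))² - Q = (1/((-1)² + 3))² - I*√153338033958438/1480767 = (1/(1 + 3))² - I*√153338033958438/1480767 = (1/4)² - I*√153338033958438/1480767 = (¼)² - I*√153338033958438/1480767 = 1/16 - I*√153338033958438/1480767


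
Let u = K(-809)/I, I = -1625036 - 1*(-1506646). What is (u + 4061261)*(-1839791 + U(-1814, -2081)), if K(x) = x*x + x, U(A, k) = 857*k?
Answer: -871041007879513272/59195 ≈ -1.4715e+13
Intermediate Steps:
I = -118390 (I = -1625036 + 1506646 = -118390)
K(x) = x + x² (K(x) = x² + x = x + x²)
u = -326836/59195 (u = -809*(1 - 809)/(-118390) = -809*(-808)*(-1/118390) = 653672*(-1/118390) = -326836/59195 ≈ -5.5213)
(u + 4061261)*(-1839791 + U(-1814, -2081)) = (-326836/59195 + 4061261)*(-1839791 + 857*(-2081)) = 240406018059*(-1839791 - 1783417)/59195 = (240406018059/59195)*(-3623208) = -871041007879513272/59195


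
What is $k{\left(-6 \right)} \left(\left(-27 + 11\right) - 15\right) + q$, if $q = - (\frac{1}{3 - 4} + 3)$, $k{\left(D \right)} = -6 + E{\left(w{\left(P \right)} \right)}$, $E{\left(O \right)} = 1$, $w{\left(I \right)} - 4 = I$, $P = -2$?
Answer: $153$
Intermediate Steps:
$w{\left(I \right)} = 4 + I$
$k{\left(D \right)} = -5$ ($k{\left(D \right)} = -6 + 1 = -5$)
$q = -2$ ($q = - (\frac{1}{-1} + 3) = - (-1 + 3) = \left(-1\right) 2 = -2$)
$k{\left(-6 \right)} \left(\left(-27 + 11\right) - 15\right) + q = - 5 \left(\left(-27 + 11\right) - 15\right) - 2 = - 5 \left(-16 - 15\right) - 2 = \left(-5\right) \left(-31\right) - 2 = 155 - 2 = 153$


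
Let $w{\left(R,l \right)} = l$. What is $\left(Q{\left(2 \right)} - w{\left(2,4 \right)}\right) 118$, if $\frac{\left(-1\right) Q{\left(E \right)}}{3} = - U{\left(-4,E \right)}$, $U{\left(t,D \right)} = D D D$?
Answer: $2360$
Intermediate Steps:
$U{\left(t,D \right)} = D^{3}$ ($U{\left(t,D \right)} = D^{2} D = D^{3}$)
$Q{\left(E \right)} = 3 E^{3}$ ($Q{\left(E \right)} = - 3 \left(- E^{3}\right) = 3 E^{3}$)
$\left(Q{\left(2 \right)} - w{\left(2,4 \right)}\right) 118 = \left(3 \cdot 2^{3} - 4\right) 118 = \left(3 \cdot 8 - 4\right) 118 = \left(24 - 4\right) 118 = 20 \cdot 118 = 2360$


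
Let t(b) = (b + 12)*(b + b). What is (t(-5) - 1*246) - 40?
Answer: -356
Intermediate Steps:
t(b) = 2*b*(12 + b) (t(b) = (12 + b)*(2*b) = 2*b*(12 + b))
(t(-5) - 1*246) - 40 = (2*(-5)*(12 - 5) - 1*246) - 40 = (2*(-5)*7 - 246) - 40 = (-70 - 246) - 40 = -316 - 40 = -356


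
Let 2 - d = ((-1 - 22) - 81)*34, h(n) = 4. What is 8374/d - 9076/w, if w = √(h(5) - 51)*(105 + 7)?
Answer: 4187/1769 + 2269*I*√47/1316 ≈ 2.3669 + 11.82*I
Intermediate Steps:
w = 112*I*√47 (w = √(4 - 51)*(105 + 7) = √(-47)*112 = (I*√47)*112 = 112*I*√47 ≈ 767.83*I)
d = 3538 (d = 2 - ((-1 - 22) - 81)*34 = 2 - (-23 - 81)*34 = 2 - (-104)*34 = 2 - 1*(-3536) = 2 + 3536 = 3538)
8374/d - 9076/w = 8374/3538 - 9076*(-I*√47/5264) = 8374*(1/3538) - (-2269)*I*√47/1316 = 4187/1769 + 2269*I*√47/1316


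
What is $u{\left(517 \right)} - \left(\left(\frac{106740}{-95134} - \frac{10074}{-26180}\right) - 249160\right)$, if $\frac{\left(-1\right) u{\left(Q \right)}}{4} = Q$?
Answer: $\frac{153852794415081}{622652030} \approx 2.4709 \cdot 10^{5}$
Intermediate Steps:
$u{\left(Q \right)} = - 4 Q$
$u{\left(517 \right)} - \left(\left(\frac{106740}{-95134} - \frac{10074}{-26180}\right) - 249160\right) = \left(-4\right) 517 - \left(\left(\frac{106740}{-95134} - \frac{10074}{-26180}\right) - 249160\right) = -2068 - \left(\left(106740 \left(- \frac{1}{95134}\right) - - \frac{5037}{13090}\right) - 249160\right) = -2068 - \left(\left(- \frac{53370}{47567} + \frac{5037}{13090}\right) - 249160\right) = -2068 - \left(- \frac{459018321}{622652030} - 249160\right) = -2068 - - \frac{155140438813121}{622652030} = -2068 + \frac{155140438813121}{622652030} = \frac{153852794415081}{622652030}$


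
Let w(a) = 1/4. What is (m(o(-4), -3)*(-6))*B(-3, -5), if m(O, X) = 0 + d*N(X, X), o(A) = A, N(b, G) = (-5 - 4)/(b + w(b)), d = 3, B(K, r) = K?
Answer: 1944/11 ≈ 176.73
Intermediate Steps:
w(a) = ¼
N(b, G) = -9/(¼ + b) (N(b, G) = (-5 - 4)/(b + ¼) = -9/(¼ + b))
m(O, X) = -108/(1 + 4*X) (m(O, X) = 0 + 3*(-36/(1 + 4*X)) = 0 - 108/(1 + 4*X) = -108/(1 + 4*X))
(m(o(-4), -3)*(-6))*B(-3, -5) = (-108/(1 + 4*(-3))*(-6))*(-3) = (-108/(1 - 12)*(-6))*(-3) = (-108/(-11)*(-6))*(-3) = (-108*(-1/11)*(-6))*(-3) = ((108/11)*(-6))*(-3) = -648/11*(-3) = 1944/11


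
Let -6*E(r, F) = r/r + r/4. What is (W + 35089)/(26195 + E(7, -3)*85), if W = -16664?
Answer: 88440/125549 ≈ 0.70443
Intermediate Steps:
E(r, F) = -⅙ - r/24 (E(r, F) = -(r/r + r/4)/6 = -(1 + r*(¼))/6 = -(1 + r/4)/6 = -⅙ - r/24)
(W + 35089)/(26195 + E(7, -3)*85) = (-16664 + 35089)/(26195 + (-⅙ - 1/24*7)*85) = 18425/(26195 + (-⅙ - 7/24)*85) = 18425/(26195 - 11/24*85) = 18425/(26195 - 935/24) = 18425/(627745/24) = 18425*(24/627745) = 88440/125549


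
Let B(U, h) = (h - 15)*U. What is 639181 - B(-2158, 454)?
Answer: 1586543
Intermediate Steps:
B(U, h) = U*(-15 + h) (B(U, h) = (-15 + h)*U = U*(-15 + h))
639181 - B(-2158, 454) = 639181 - (-2158)*(-15 + 454) = 639181 - (-2158)*439 = 639181 - 1*(-947362) = 639181 + 947362 = 1586543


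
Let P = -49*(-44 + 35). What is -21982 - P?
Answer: -22423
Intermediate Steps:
P = 441 (P = -49*(-9) = 441)
-21982 - P = -21982 - 1*441 = -21982 - 441 = -22423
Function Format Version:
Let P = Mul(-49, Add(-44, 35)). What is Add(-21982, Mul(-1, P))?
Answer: -22423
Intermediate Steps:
P = 441 (P = Mul(-49, -9) = 441)
Add(-21982, Mul(-1, P)) = Add(-21982, Mul(-1, 441)) = Add(-21982, -441) = -22423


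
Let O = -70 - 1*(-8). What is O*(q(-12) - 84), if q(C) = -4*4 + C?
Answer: 6944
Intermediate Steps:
q(C) = -16 + C
O = -62 (O = -70 + 8 = -62)
O*(q(-12) - 84) = -62*((-16 - 12) - 84) = -62*(-28 - 84) = -62*(-112) = 6944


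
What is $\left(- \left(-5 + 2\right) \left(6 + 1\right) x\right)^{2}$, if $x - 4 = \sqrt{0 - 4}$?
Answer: $5292 + 7056 i \approx 5292.0 + 7056.0 i$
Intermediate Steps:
$x = 4 + 2 i$ ($x = 4 + \sqrt{0 - 4} = 4 + \sqrt{-4} = 4 + 2 i \approx 4.0 + 2.0 i$)
$\left(- \left(-5 + 2\right) \left(6 + 1\right) x\right)^{2} = \left(- \left(-5 + 2\right) \left(6 + 1\right) \left(4 + 2 i\right)\right)^{2} = \left(- \left(-3\right) 7 \left(4 + 2 i\right)\right)^{2} = \left(\left(-1\right) \left(-21\right) \left(4 + 2 i\right)\right)^{2} = \left(21 \left(4 + 2 i\right)\right)^{2} = \left(84 + 42 i\right)^{2}$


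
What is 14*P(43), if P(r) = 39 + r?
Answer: 1148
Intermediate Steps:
14*P(43) = 14*(39 + 43) = 14*82 = 1148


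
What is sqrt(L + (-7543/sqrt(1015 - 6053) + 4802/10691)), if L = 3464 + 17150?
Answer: sqrt(59803240863635109104 + 4343491040083954*I*sqrt(5038))/53861258 ≈ 143.58 + 0.37008*I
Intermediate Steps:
L = 20614
sqrt(L + (-7543/sqrt(1015 - 6053) + 4802/10691)) = sqrt(20614 + (-7543/sqrt(1015 - 6053) + 4802/10691)) = sqrt(20614 + (-7543*(-I*sqrt(5038)/5038) + 4802*(1/10691))) = sqrt(20614 + (-7543*(-I*sqrt(5038)/5038) + 4802/10691)) = sqrt(20614 + (-(-7543)*I*sqrt(5038)/5038 + 4802/10691)) = sqrt(20614 + (7543*I*sqrt(5038)/5038 + 4802/10691)) = sqrt(20614 + (4802/10691 + 7543*I*sqrt(5038)/5038)) = sqrt(220389076/10691 + 7543*I*sqrt(5038)/5038)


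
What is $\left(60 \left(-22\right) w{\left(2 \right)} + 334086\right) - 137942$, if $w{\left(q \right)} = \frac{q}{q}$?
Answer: $194824$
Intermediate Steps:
$w{\left(q \right)} = 1$
$\left(60 \left(-22\right) w{\left(2 \right)} + 334086\right) - 137942 = \left(60 \left(-22\right) 1 + 334086\right) - 137942 = \left(\left(-1320\right) 1 + 334086\right) - 137942 = \left(-1320 + 334086\right) - 137942 = 332766 - 137942 = 194824$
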